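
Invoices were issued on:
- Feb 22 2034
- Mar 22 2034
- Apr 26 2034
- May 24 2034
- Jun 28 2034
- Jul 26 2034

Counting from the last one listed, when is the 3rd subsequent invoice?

All dates are Wednesdays, 28, 35, 28, 35, 28 days apart.
Specifically, the 4th Wednesday of each month.
August 2034 — 4th Wednesday is Aug 23 2034.
September 2034 — 4th Wednesday is Sep 27 2034.
October 2034 — 4th Wednesday is Oct 25 2034.

Oct 25 2034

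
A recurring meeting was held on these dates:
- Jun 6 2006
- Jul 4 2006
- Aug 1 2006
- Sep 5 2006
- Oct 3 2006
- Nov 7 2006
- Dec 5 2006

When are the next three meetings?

Gaps: 28, 28, 35, 28, 35, 28 days — a mix of 28 and 35. Every date is a Tuesday.
Each is the 1st Tuesday of its month.
1st Tuesday of January 2007: Jan 2 2007.
1st Tuesday of February 2007: Feb 6 2007.
March 2007 — 1st Tuesday is Mar 6 2007.

Jan 2 2007, Feb 6 2007, Mar 6 2007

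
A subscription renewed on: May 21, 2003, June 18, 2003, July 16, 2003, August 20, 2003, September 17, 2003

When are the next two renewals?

October 15, 2003; November 19, 2003

Gaps: 28, 28, 35, 28 days — a mix of 28 and 35. Every date is a Wednesday.
Each is the 3rd Wednesday of its month.
3rd Wednesday of October 2003: October 15, 2003.
3rd Wednesday of November 2003: November 19, 2003.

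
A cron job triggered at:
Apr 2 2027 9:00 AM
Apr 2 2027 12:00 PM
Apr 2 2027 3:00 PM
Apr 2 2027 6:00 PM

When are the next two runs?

Apr 2 2027 9:00 PM, Apr 3 2027 12:00 AM

The interval is a steady 3 hours (3, 3, 3).
Apr 2 2027 6:00 PM + 3 h = Apr 2 2027 9:00 PM.
Apr 2 2027 9:00 PM + 3 h = Apr 3 2027 12:00 AM.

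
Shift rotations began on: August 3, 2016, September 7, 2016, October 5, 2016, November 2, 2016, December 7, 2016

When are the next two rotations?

January 4, 2017; February 1, 2017

These are Wednesdays at 28- or 35-day spacing (35, 28, 28, 35).
The pattern: 1st Wednesday of the month.
1st Wednesday of January 2017: January 4, 2017.
February 2017 — 1st Wednesday is February 1, 2017.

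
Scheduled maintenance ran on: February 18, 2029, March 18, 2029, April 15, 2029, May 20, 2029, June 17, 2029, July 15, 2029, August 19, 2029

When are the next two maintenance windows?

Gaps: 28, 28, 35, 28, 28, 35 days — a mix of 28 and 35. Every date is a Sunday.
Each is the 3rd Sunday of its month.
3rd Sunday of September 2029: September 16, 2029.
October 2029 — 3rd Sunday is October 21, 2029.

September 16, 2029; October 21, 2029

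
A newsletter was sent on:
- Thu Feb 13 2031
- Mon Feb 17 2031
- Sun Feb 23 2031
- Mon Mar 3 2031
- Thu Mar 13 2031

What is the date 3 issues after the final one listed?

Thu Apr 24 2031

The spacing grows by 2 each time: 4, 6, 8, 10 days.
Next gap: 12 days. Thu Mar 13 2031 + 12 days = Tue Mar 25 2031.
Next gap: 14 days. Tue Mar 25 2031 + 14 days = Tue Apr 8 2031.
Next gap: 16 days. Tue Apr 8 2031 + 16 days = Thu Apr 24 2031.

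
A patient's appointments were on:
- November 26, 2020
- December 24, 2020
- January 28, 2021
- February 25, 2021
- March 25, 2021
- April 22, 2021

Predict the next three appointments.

May 27, 2021; June 24, 2021; July 22, 2021

Gaps: 28, 35, 28, 28, 28 days — a mix of 28 and 35. Every date is a Thursday.
Each is the 4th Thursday of its month.
4th Thursday of May 2021: May 27, 2021.
June 2021 — 4th Thursday is June 24, 2021.
4th Thursday of July 2021: July 22, 2021.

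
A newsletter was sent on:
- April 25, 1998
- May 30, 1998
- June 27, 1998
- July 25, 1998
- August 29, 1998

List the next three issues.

September 26, 1998; October 31, 1998; November 28, 1998

All Saturdays; the gaps (35, 28, 28, 35) vary with month length.
This is the last Saturday of each month.
September 1998 ends with Saturday September 26, 1998.
Last Saturday of October 1998: October 31, 1998.
Last Saturday of November 1998: November 28, 1998.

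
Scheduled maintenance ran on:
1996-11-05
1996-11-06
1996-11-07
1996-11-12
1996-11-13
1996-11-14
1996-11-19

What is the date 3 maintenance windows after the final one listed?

The gap pattern 1, 1, 5, 1, 1, 5 repeats every 3 events.
These are the Tuesdays, Wednesdays and Thursdays of each week.
Next Wednesday: 1996-11-20.
The following Thursday is 1996-11-21.
The following Tuesday is 1996-11-26.

1996-11-26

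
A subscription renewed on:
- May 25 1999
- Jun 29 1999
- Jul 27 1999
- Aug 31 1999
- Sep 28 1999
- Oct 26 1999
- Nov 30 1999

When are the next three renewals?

Every date is a Tuesday; gaps 35, 28, 35, 28, 28, 35 days.
Each is the last Tuesday of its month (at least one falls on the 29th or later, ruling out '4th Tuesday').
Last Tuesday of December 1999: Dec 28 1999.
January 2000 ends with Tuesday Jan 25 2000.
Last Tuesday of February 2000: Feb 29 2000.

Dec 28 1999, Jan 25 2000, Feb 29 2000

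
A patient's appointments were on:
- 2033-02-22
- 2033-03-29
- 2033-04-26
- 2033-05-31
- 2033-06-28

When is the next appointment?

2033-07-26

These are Tuesdays with 35, 28, 35, 28-day gaps.
Each is the final Tuesday of its month — 2033-03-29 is past the 28th, so '4th Tuesday' doesn't fit.
Last Tuesday of July 2033: 2033-07-26.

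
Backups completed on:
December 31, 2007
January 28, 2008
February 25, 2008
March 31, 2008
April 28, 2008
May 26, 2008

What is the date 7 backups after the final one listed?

December 29, 2008

Every date is a Monday; gaps 28, 28, 35, 28, 28 days.
Each is the last Monday of its month (at least one falls on the 29th or later, ruling out '4th Monday').
Last Monday of June 2008: June 30, 2008.
July 2008 ends with Monday July 28, 2008.
Last Monday of August 2008: August 25, 2008.
Last Monday of September 2008: September 29, 2008.
Last Monday of October 2008: October 27, 2008.
Last Monday of November 2008: November 24, 2008.
December 2008 ends with Monday December 29, 2008.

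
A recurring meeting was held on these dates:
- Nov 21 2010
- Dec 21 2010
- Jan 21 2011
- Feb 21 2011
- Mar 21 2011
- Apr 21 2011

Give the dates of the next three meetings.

The day-of-month is always 21 (30, 31, 31, 28, 31 days between events).
So this recurs on the 21st of each month.
Next: May 2011 → May 21 2011.
Next: June 2011 → Jun 21 2011.
July 2011: Jul 21 2011.

May 21 2011, Jun 21 2011, Jul 21 2011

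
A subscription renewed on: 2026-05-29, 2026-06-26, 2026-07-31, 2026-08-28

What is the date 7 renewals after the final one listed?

These are Fridays with 28, 35, 28-day gaps.
Each is the final Friday of its month — 2026-05-29 is past the 28th, so '4th Friday' doesn't fit.
September 2026 ends with Friday 2026-09-25.
October 2026 ends with Friday 2026-10-30.
Last Friday of November 2026: 2026-11-27.
Last Friday of December 2026: 2026-12-25.
Last Friday of January 2027: 2027-01-29.
February 2027 ends with Friday 2027-02-26.
Last Friday of March 2027: 2027-03-26.

2027-03-26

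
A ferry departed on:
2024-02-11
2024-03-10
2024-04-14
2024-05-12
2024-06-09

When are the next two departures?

Gaps: 28, 35, 28, 28 days — a mix of 28 and 35. Every date is a Sunday.
Each is the 2nd Sunday of its month.
July 2024 — 2nd Sunday is 2024-07-14.
August 2024 — 2nd Sunday is 2024-08-11.

2024-07-14, 2024-08-11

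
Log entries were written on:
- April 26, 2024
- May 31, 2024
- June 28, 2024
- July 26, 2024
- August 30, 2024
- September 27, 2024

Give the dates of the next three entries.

October 25, 2024; November 29, 2024; December 27, 2024

Every date is a Friday; gaps 35, 28, 28, 35, 28 days.
Each is the last Friday of its month (at least one falls on the 29th or later, ruling out '4th Friday').
October 2024 ends with Friday October 25, 2024.
November 2024 ends with Friday November 29, 2024.
December 2024 ends with Friday December 27, 2024.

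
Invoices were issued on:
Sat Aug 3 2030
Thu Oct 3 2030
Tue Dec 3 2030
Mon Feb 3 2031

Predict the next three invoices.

Thu Apr 3 2031, Tue Jun 3 2031, Sun Aug 3 2031

The day-of-month is always 3 (61, 61, 62 days between events).
So this recurs on the 3rd of every 2 months.
April 2031: Thu Apr 3 2031.
June 2031: Tue Jun 3 2031.
Next: August 2031 → Sun Aug 3 2031.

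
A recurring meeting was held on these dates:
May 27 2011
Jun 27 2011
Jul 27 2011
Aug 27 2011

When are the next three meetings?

Each date is the 27th; the gaps (31, 30, 31) track the month lengths.
The rule is the 27th of each month.
September 2011: Sep 27 2011.
Next: October 2011 → Oct 27 2011.
Next: November 2011 → Nov 27 2011.

Sep 27 2011, Oct 27 2011, Nov 27 2011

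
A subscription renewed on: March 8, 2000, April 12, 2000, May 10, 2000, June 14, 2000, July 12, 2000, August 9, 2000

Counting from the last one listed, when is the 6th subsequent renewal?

February 14, 2001

These are Wednesdays at 28- or 35-day spacing (35, 28, 35, 28, 28).
The pattern: 2nd Wednesday of the month.
2nd Wednesday of September 2000: September 13, 2000.
2nd Wednesday of October 2000: October 11, 2000.
2nd Wednesday of November 2000: November 8, 2000.
2nd Wednesday of December 2000: December 13, 2000.
2nd Wednesday of January 2001: January 10, 2001.
February 2001 — 2nd Wednesday is February 14, 2001.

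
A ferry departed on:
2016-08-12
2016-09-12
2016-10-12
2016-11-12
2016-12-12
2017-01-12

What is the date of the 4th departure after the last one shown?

2017-05-12

Each date is the 12th; the gaps (31, 30, 31, 30, 31) track the month lengths.
The rule is the 12th of each month.
Next: February 2017 → 2017-02-12.
Next: March 2017 → 2017-03-12.
April 2017: 2017-04-12.
May 2017: 2017-05-12.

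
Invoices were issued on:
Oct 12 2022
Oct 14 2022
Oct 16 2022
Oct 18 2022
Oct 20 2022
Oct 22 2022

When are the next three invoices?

Gaps between consecutive events: 2, 2, 2, 2, 2 days — a constant 2-day interval.
Oct 22 2022 + 2 days = Oct 24 2022.
Oct 24 2022 + 2 days = Oct 26 2022.
Oct 26 2022 + 2 days = Oct 28 2022.

Oct 24 2022, Oct 26 2022, Oct 28 2022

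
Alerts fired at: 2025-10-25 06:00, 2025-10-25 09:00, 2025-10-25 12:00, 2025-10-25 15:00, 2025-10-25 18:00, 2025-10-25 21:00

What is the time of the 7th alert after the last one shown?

The interval is a steady 3 hours (3, 3, 3, 3, 3).
2025-10-25 21:00 + 3 h = 2025-10-26 00:00.
2025-10-26 00:00 + 3 h = 2025-10-26 03:00.
2025-10-26 03:00 + 3 h = 2025-10-26 06:00.
2025-10-26 06:00 + 3 h = 2025-10-26 09:00.
2025-10-26 09:00 + 3 h = 2025-10-26 12:00.
2025-10-26 12:00 + 3 h = 2025-10-26 15:00.
2025-10-26 15:00 + 3 h = 2025-10-26 18:00.

2025-10-26 18:00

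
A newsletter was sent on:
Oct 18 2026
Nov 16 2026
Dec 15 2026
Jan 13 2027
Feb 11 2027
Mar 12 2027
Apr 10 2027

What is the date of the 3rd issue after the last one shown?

Gaps between consecutive events: 29, 29, 29, 29, 29, 29 days — a constant 29-day interval.
Apr 10 2027 + 29 days = May 9 2027.
May 9 2027 + 29 days = Jun 7 2027.
Jun 7 2027 + 29 days = Jul 6 2027.

Jul 6 2027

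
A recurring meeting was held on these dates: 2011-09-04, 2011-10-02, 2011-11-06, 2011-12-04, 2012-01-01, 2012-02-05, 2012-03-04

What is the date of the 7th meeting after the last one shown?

These are Sundays at 28- or 35-day spacing (28, 35, 28, 28, 35, 28).
The pattern: 1st Sunday of the month.
April 2012 — 1st Sunday is 2012-04-01.
May 2012 — 1st Sunday is 2012-05-06.
June 2012 — 1st Sunday is 2012-06-03.
July 2012 — 1st Sunday is 2012-07-01.
August 2012 — 1st Sunday is 2012-08-05.
1st Sunday of September 2012: 2012-09-02.
October 2012 — 1st Sunday is 2012-10-07.

2012-10-07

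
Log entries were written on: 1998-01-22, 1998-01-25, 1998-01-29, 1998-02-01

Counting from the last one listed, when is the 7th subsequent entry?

1998-02-26

Every event lands on a Thursday or Sunday (gaps cycle 3, 4, 3).
So the schedule is: every Thursday and Sunday.
Next Thursday: 1998-02-05.
Next Sunday: 1998-02-08.
The following Thursday is 1998-02-12.
Next Sunday: 1998-02-15.
The following Thursday is 1998-02-19.
The following Sunday is 1998-02-22.
Next Thursday: 1998-02-26.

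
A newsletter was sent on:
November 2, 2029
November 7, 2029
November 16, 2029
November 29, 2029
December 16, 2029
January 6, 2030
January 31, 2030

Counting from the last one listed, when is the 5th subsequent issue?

Gaps: 5, 9, 13, 17, 21, 25 days — each gap is 4 larger than the previous one.
Next gap: 29 days. January 31, 2030 + 29 days = March 1, 2030.
Next gap: 33 days. March 1, 2030 + 33 days = April 3, 2030.
Next gap: 37 days. April 3, 2030 + 37 days = May 10, 2030.
Next gap: 41 days. May 10, 2030 + 41 days = June 20, 2030.
Next gap: 45 days. June 20, 2030 + 45 days = August 4, 2030.

August 4, 2030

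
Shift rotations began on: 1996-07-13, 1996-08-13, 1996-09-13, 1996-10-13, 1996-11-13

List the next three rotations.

1996-12-13, 1997-01-13, 1997-02-13

Each date is the 13th; the gaps (31, 31, 30, 31) track the month lengths.
The rule is the 13th of each month.
Next: December 1996 → 1996-12-13.
January 1997: 1997-01-13.
Next: February 1997 → 1997-02-13.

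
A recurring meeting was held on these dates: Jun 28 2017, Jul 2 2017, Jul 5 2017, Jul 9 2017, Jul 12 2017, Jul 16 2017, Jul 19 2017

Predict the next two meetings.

The gap pattern 4, 3, 4, 3, 4, 3 repeats every 2 events.
These are the Wednesdays and Sundays of each week.
Next Sunday: Jul 23 2017.
Next Wednesday: Jul 26 2017.

Jul 23 2017, Jul 26 2017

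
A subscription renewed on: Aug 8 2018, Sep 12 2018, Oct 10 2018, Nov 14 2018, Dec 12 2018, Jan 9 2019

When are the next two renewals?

Feb 13 2019, Mar 13 2019

All dates are Wednesdays, 35, 28, 35, 28, 28 days apart.
Specifically, the 2nd Wednesday of each month.
2nd Wednesday of February 2019: Feb 13 2019.
March 2019 — 2nd Wednesday is Mar 13 2019.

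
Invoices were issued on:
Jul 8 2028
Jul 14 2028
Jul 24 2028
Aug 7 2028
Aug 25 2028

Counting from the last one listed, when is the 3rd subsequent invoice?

Intervals are 6, 10, 14, 18 days — an arithmetic progression with common difference 4.
Next gap: 22 days. Aug 25 2028 + 22 days = Sep 16 2028.
Next gap: 26 days. Sep 16 2028 + 26 days = Oct 12 2028.
Next gap: 30 days. Oct 12 2028 + 30 days = Nov 11 2028.

Nov 11 2028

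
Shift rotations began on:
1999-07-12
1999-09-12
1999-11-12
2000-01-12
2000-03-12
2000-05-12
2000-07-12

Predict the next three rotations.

Each date is the 12th; the gaps (62, 61, 61, 60, 61, 61) track the month lengths.
The rule is the 12th of every 2 months.
Next: September 2000 → 2000-09-12.
November 2000: 2000-11-12.
Next: January 2001 → 2001-01-12.

2000-09-12, 2000-11-12, 2001-01-12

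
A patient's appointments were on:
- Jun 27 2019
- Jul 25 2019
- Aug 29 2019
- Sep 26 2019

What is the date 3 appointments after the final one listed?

Dec 26 2019

These are Thursdays with 28, 35, 28-day gaps.
Each is the final Thursday of its month — Aug 29 2019 is past the 28th, so '4th Thursday' doesn't fit.
October 2019 ends with Thursday Oct 31 2019.
Last Thursday of November 2019: Nov 28 2019.
December 2019 ends with Thursday Dec 26 2019.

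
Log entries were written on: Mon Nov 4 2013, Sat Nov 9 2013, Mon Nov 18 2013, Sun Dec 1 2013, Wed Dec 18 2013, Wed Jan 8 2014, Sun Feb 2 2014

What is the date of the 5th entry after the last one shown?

Wed Aug 6 2014

Intervals are 5, 9, 13, 17, 21, 25 days — an arithmetic progression with common difference 4.
Next gap: 29 days. Sun Feb 2 2014 + 29 days = Mon Mar 3 2014.
Next gap: 33 days. Mon Mar 3 2014 + 33 days = Sat Apr 5 2014.
Next gap: 37 days. Sat Apr 5 2014 + 37 days = Mon May 12 2014.
Next gap: 41 days. Mon May 12 2014 + 41 days = Sun Jun 22 2014.
Next gap: 45 days. Sun Jun 22 2014 + 45 days = Wed Aug 6 2014.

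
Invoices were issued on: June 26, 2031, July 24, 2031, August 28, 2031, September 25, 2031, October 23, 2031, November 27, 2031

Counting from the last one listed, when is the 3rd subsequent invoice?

February 26, 2032

All dates are Thursdays, 28, 35, 28, 28, 35 days apart.
Specifically, the 4th Thursday of each month.
December 2031 — 4th Thursday is December 25, 2031.
4th Thursday of January 2032: January 22, 2032.
4th Thursday of February 2032: February 26, 2032.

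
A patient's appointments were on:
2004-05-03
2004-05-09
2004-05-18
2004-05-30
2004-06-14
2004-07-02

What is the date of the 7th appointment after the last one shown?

2005-01-28

The spacing grows by 3 each time: 6, 9, 12, 15, 18 days.
Next gap: 21 days. 2004-07-02 + 21 days = 2004-07-23.
Next gap: 24 days. 2004-07-23 + 24 days = 2004-08-16.
Next gap: 27 days. 2004-08-16 + 27 days = 2004-09-12.
Next gap: 30 days. 2004-09-12 + 30 days = 2004-10-12.
Next gap: 33 days. 2004-10-12 + 33 days = 2004-11-14.
Next gap: 36 days. 2004-11-14 + 36 days = 2004-12-20.
Next gap: 39 days. 2004-12-20 + 39 days = 2005-01-28.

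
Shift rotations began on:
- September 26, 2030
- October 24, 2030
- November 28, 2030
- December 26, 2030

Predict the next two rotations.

January 23, 2031; February 27, 2031

Gaps: 28, 35, 28 days — a mix of 28 and 35. Every date is a Thursday.
Each is the 4th Thursday of its month.
4th Thursday of January 2031: January 23, 2031.
February 2031 — 4th Thursday is February 27, 2031.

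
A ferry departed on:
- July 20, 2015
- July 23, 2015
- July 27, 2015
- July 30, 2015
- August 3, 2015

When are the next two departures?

The gap pattern 3, 4, 3, 4 repeats every 2 events.
These are the Mondays and Thursdays of each week.
Next Thursday: August 6, 2015.
Next Monday: August 10, 2015.

August 6, 2015; August 10, 2015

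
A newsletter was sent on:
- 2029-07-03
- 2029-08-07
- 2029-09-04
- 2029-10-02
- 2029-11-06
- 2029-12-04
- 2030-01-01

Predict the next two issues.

2030-02-05, 2030-03-05

Gaps: 35, 28, 28, 35, 28, 28 days — a mix of 28 and 35. Every date is a Tuesday.
Each is the 1st Tuesday of its month.
February 2030 — 1st Tuesday is 2030-02-05.
March 2030 — 1st Tuesday is 2030-03-05.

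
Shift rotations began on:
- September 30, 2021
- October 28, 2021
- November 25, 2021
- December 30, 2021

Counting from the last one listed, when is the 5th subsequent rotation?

Every date is a Thursday; gaps 28, 28, 35 days.
Each is the last Thursday of its month (at least one falls on the 29th or later, ruling out '4th Thursday').
January 2022 ends with Thursday January 27, 2022.
Last Thursday of February 2022: February 24, 2022.
Last Thursday of March 2022: March 31, 2022.
Last Thursday of April 2022: April 28, 2022.
May 2022 ends with Thursday May 26, 2022.

May 26, 2022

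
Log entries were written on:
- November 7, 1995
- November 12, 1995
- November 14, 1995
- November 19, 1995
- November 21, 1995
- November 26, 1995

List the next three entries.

November 28, 1995; December 3, 1995; December 5, 1995

Gaps: 5, 2, 5, 2, 5 days — not constant, but cyclic with period 2.
The events fall on every Tuesday and Sunday.
Next Tuesday: November 28, 1995.
Next Sunday: December 3, 1995.
Next Tuesday: December 5, 1995.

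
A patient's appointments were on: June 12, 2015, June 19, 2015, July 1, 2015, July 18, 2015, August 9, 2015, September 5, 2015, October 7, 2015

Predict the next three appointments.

The spacing grows by 5 each time: 7, 12, 17, 22, 27, 32 days.
Next gap: 37 days. October 7, 2015 + 37 days = November 13, 2015.
Next gap: 42 days. November 13, 2015 + 42 days = December 25, 2015.
Next gap: 47 days. December 25, 2015 + 47 days = February 10, 2016.

November 13, 2015; December 25, 2015; February 10, 2016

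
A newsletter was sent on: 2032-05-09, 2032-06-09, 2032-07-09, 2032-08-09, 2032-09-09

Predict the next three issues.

Gaps: 31, 30, 31, 31 days — not constant. Every event is on the 9th of the month.
Pattern: the 9th of each month.
Next: October 2032 → 2032-10-09.
Next: November 2032 → 2032-11-09.
Next: December 2032 → 2032-12-09.

2032-10-09, 2032-11-09, 2032-12-09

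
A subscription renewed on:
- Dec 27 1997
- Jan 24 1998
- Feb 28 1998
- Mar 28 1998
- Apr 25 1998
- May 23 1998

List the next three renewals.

Jun 27 1998, Jul 25 1998, Aug 22 1998

Gaps: 28, 35, 28, 28, 28 days — a mix of 28 and 35. Every date is a Saturday.
Each is the 4th Saturday of its month.
June 1998 — 4th Saturday is Jun 27 1998.
July 1998 — 4th Saturday is Jul 25 1998.
August 1998 — 4th Saturday is Aug 22 1998.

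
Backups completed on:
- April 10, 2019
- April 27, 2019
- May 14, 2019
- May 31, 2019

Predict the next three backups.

Every event comes 17 days after the last (17, 17, 17).
May 31, 2019 + 17 days = June 17, 2019.
June 17, 2019 + 17 days = July 4, 2019.
July 4, 2019 + 17 days = July 21, 2019.

June 17, 2019; July 4, 2019; July 21, 2019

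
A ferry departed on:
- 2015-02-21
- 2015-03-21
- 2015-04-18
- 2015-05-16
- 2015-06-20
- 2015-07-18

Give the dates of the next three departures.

All dates are Saturdays, 28, 28, 28, 35, 28 days apart.
Specifically, the 3rd Saturday of each month.
August 2015 — 3rd Saturday is 2015-08-15.
3rd Saturday of September 2015: 2015-09-19.
3rd Saturday of October 2015: 2015-10-17.

2015-08-15, 2015-09-19, 2015-10-17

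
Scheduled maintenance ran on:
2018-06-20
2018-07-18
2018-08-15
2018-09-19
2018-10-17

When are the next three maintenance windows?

2018-11-21, 2018-12-19, 2019-01-16

Gaps: 28, 28, 35, 28 days — a mix of 28 and 35. Every date is a Wednesday.
Each is the 3rd Wednesday of its month.
November 2018 — 3rd Wednesday is 2018-11-21.
December 2018 — 3rd Wednesday is 2018-12-19.
3rd Wednesday of January 2019: 2019-01-16.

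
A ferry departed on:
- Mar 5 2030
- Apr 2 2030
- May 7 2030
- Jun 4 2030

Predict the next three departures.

All dates are Tuesdays, 28, 35, 28 days apart.
Specifically, the 1st Tuesday of each month.
1st Tuesday of July 2030: Jul 2 2030.
1st Tuesday of August 2030: Aug 6 2030.
1st Tuesday of September 2030: Sep 3 2030.

Jul 2 2030, Aug 6 2030, Sep 3 2030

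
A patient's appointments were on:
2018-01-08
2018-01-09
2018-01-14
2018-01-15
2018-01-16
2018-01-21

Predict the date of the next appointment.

Gaps: 1, 5, 1, 1, 5 days — not constant, but cyclic with period 3.
The events fall on every Monday, Tuesday and Sunday.
The following Monday is 2018-01-22.

2018-01-22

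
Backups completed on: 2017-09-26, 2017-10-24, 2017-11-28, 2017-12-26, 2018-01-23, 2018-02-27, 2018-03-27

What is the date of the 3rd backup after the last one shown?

2018-06-26

These are Tuesdays at 28- or 35-day spacing (28, 35, 28, 28, 35, 28).
The pattern: 4th Tuesday of the month.
4th Tuesday of April 2018: 2018-04-24.
May 2018 — 4th Tuesday is 2018-05-22.
4th Tuesday of June 2018: 2018-06-26.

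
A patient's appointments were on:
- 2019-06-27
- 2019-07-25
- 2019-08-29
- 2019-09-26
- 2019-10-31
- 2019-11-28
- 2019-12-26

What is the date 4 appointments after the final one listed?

Every date is a Thursday; gaps 28, 35, 28, 35, 28, 28 days.
Each is the last Thursday of its month (at least one falls on the 29th or later, ruling out '4th Thursday').
January 2020 ends with Thursday 2020-01-30.
Last Thursday of February 2020: 2020-02-27.
March 2020 ends with Thursday 2020-03-26.
April 2020 ends with Thursday 2020-04-30.

2020-04-30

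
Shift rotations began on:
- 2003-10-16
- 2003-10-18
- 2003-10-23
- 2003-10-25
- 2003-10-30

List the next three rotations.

2003-11-01, 2003-11-06, 2003-11-08

Every event lands on a Thursday or Saturday (gaps cycle 2, 5, 2, 5).
So the schedule is: every Thursday and Saturday.
Next Saturday: 2003-11-01.
Next Thursday: 2003-11-06.
Next Saturday: 2003-11-08.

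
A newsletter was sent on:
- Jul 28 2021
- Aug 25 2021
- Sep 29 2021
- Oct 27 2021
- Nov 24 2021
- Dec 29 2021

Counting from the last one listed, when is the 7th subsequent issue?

Every date is a Wednesday; gaps 28, 35, 28, 28, 35 days.
Each is the last Wednesday of its month (at least one falls on the 29th or later, ruling out '4th Wednesday').
Last Wednesday of January 2022: Jan 26 2022.
Last Wednesday of February 2022: Feb 23 2022.
Last Wednesday of March 2022: Mar 30 2022.
April 2022 ends with Wednesday Apr 27 2022.
May 2022 ends with Wednesday May 25 2022.
Last Wednesday of June 2022: Jun 29 2022.
July 2022 ends with Wednesday Jul 27 2022.

Jul 27 2022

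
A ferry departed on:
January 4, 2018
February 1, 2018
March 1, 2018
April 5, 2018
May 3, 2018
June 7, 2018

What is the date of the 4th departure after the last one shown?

October 4, 2018

Gaps: 28, 28, 35, 28, 35 days — a mix of 28 and 35. Every date is a Thursday.
Each is the 1st Thursday of its month.
July 2018 — 1st Thursday is July 5, 2018.
August 2018 — 1st Thursday is August 2, 2018.
September 2018 — 1st Thursday is September 6, 2018.
1st Thursday of October 2018: October 4, 2018.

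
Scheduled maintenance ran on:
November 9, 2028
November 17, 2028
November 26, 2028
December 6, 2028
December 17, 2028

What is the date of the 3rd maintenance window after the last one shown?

January 25, 2029

Intervals are 8, 9, 10, 11 days — an arithmetic progression with common difference 1.
Next gap: 12 days. December 17, 2028 + 12 days = December 29, 2028.
Next gap: 13 days. December 29, 2028 + 13 days = January 11, 2029.
Next gap: 14 days. January 11, 2029 + 14 days = January 25, 2029.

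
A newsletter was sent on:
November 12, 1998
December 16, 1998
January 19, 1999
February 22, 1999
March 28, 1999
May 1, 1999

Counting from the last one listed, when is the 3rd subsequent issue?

August 11, 1999

Gaps between consecutive events: 34, 34, 34, 34, 34 days — a constant 34-day interval.
May 1, 1999 + 34 days = June 4, 1999.
June 4, 1999 + 34 days = July 8, 1999.
July 8, 1999 + 34 days = August 11, 1999.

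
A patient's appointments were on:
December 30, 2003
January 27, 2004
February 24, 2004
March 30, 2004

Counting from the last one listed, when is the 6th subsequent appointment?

These are Tuesdays with 28, 28, 35-day gaps.
Each is the final Tuesday of its month — December 30, 2003 is past the 28th, so '4th Tuesday' doesn't fit.
April 2004 ends with Tuesday April 27, 2004.
Last Tuesday of May 2004: May 25, 2004.
Last Tuesday of June 2004: June 29, 2004.
Last Tuesday of July 2004: July 27, 2004.
August 2004 ends with Tuesday August 31, 2004.
Last Tuesday of September 2004: September 28, 2004.

September 28, 2004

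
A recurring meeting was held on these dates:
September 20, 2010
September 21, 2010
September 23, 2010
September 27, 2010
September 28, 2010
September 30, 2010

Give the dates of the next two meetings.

October 4, 2010; October 5, 2010

Gaps: 1, 2, 4, 1, 2 days — not constant, but cyclic with period 3.
The events fall on every Monday, Tuesday and Thursday.
The following Monday is October 4, 2010.
The following Tuesday is October 5, 2010.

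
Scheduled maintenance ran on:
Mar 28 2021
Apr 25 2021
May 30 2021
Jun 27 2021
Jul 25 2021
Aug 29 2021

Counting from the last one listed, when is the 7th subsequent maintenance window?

Every date is a Sunday; gaps 28, 35, 28, 28, 35 days.
Each is the last Sunday of its month (at least one falls on the 29th or later, ruling out '4th Sunday').
September 2021 ends with Sunday Sep 26 2021.
October 2021 ends with Sunday Oct 31 2021.
Last Sunday of November 2021: Nov 28 2021.
Last Sunday of December 2021: Dec 26 2021.
Last Sunday of January 2022: Jan 30 2022.
Last Sunday of February 2022: Feb 27 2022.
March 2022 ends with Sunday Mar 27 2022.

Mar 27 2022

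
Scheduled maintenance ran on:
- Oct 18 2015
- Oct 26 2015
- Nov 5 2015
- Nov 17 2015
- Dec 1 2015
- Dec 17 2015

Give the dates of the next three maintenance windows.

Jan 4 2016, Jan 24 2016, Feb 15 2016

Gaps: 8, 10, 12, 14, 16 days — each gap is 2 larger than the previous one.
Next gap: 18 days. Dec 17 2015 + 18 days = Jan 4 2016.
Next gap: 20 days. Jan 4 2016 + 20 days = Jan 24 2016.
Next gap: 22 days. Jan 24 2016 + 22 days = Feb 15 2016.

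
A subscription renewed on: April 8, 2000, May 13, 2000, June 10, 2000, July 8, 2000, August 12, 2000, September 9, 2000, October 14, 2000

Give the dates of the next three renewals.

All dates are Saturdays, 35, 28, 28, 35, 28, 35 days apart.
Specifically, the 2nd Saturday of each month.
2nd Saturday of November 2000: November 11, 2000.
December 2000 — 2nd Saturday is December 9, 2000.
2nd Saturday of January 2001: January 13, 2001.

November 11, 2000; December 9, 2000; January 13, 2001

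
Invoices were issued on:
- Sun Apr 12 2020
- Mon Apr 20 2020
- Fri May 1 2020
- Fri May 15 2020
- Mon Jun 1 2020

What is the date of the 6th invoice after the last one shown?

Fri Nov 13 2020

The spacing grows by 3 each time: 8, 11, 14, 17 days.
Next gap: 20 days. Mon Jun 1 2020 + 20 days = Sun Jun 21 2020.
Next gap: 23 days. Sun Jun 21 2020 + 23 days = Tue Jul 14 2020.
Next gap: 26 days. Tue Jul 14 2020 + 26 days = Sun Aug 9 2020.
Next gap: 29 days. Sun Aug 9 2020 + 29 days = Mon Sep 7 2020.
Next gap: 32 days. Mon Sep 7 2020 + 32 days = Fri Oct 9 2020.
Next gap: 35 days. Fri Oct 9 2020 + 35 days = Fri Nov 13 2020.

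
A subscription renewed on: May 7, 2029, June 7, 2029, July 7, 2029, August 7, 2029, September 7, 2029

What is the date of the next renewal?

October 7, 2029

The day-of-month is always 7 (31, 30, 31, 31 days between events).
So this recurs on the 7th of each month.
Next: October 2029 → October 7, 2029.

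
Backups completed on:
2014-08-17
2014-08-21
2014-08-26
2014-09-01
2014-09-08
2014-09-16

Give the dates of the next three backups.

The spacing grows by 1 each time: 4, 5, 6, 7, 8 days.
Next gap: 9 days. 2014-09-16 + 9 days = 2014-09-25.
Next gap: 10 days. 2014-09-25 + 10 days = 2014-10-05.
Next gap: 11 days. 2014-10-05 + 11 days = 2014-10-16.

2014-09-25, 2014-10-05, 2014-10-16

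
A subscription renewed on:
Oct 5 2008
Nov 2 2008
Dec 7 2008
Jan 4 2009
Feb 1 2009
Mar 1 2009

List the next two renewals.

Gaps: 28, 35, 28, 28, 28 days — a mix of 28 and 35. Every date is a Sunday.
Each is the 1st Sunday of its month.
April 2009 — 1st Sunday is Apr 5 2009.
1st Sunday of May 2009: May 3 2009.

Apr 5 2009, May 3 2009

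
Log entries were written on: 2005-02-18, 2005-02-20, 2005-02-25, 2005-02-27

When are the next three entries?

Every event lands on a Friday or Sunday (gaps cycle 2, 5, 2).
So the schedule is: every Friday and Sunday.
Next Friday: 2005-03-04.
Next Sunday: 2005-03-06.
Next Friday: 2005-03-11.

2005-03-04, 2005-03-06, 2005-03-11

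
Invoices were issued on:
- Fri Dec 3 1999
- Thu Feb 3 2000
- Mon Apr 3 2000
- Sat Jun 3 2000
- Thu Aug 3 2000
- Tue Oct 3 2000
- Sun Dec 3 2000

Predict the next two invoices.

The day-of-month is always 3 (62, 60, 61, 61, 61, 61 days between events).
So this recurs on the 3rd of every 2 months.
Next: February 2001 → Sat Feb 3 2001.
April 2001: Tue Apr 3 2001.

Sat Feb 3 2001, Tue Apr 3 2001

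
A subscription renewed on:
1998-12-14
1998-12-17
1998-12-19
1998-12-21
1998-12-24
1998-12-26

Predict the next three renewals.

Every event lands on a Monday or Thursday or Saturday (gaps cycle 3, 2, 2, 3, 2).
So the schedule is: every Monday, Thursday and Saturday.
Next Monday: 1998-12-28.
The following Thursday is 1998-12-31.
Next Saturday: 1999-01-02.

1998-12-28, 1998-12-31, 1999-01-02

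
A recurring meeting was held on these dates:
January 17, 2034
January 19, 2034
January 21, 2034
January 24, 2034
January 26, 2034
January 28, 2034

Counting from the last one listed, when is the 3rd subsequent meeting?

The gap pattern 2, 2, 3, 2, 2 repeats every 3 events.
These are the Tuesdays, Thursdays and Saturdays of each week.
Next Tuesday: January 31, 2034.
Next Thursday: February 2, 2034.
Next Saturday: February 4, 2034.

February 4, 2034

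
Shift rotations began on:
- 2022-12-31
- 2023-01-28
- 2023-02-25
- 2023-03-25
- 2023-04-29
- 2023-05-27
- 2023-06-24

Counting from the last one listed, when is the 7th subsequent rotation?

These are Saturdays with 28, 28, 28, 35, 28, 28-day gaps.
Each is the final Saturday of its month — 2022-12-31 is past the 28th, so '4th Saturday' doesn't fit.
July 2023 ends with Saturday 2023-07-29.
Last Saturday of August 2023: 2023-08-26.
September 2023 ends with Saturday 2023-09-30.
Last Saturday of October 2023: 2023-10-28.
Last Saturday of November 2023: 2023-11-25.
Last Saturday of December 2023: 2023-12-30.
Last Saturday of January 2024: 2024-01-27.

2024-01-27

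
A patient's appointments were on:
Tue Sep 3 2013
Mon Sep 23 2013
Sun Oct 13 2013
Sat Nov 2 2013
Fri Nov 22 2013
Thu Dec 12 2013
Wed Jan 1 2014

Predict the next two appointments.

Tue Jan 21 2014, Mon Feb 10 2014

Every event comes 20 days after the last (20, 20, 20, 20, 20, 20).
Wed Jan 1 2014 + 20 days = Tue Jan 21 2014.
Tue Jan 21 2014 + 20 days = Mon Feb 10 2014.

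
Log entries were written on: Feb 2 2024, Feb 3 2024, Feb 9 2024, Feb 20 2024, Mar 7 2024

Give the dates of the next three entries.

Mar 28 2024, Apr 23 2024, May 24 2024

Intervals are 1, 6, 11, 16 days — an arithmetic progression with common difference 5.
Next gap: 21 days. Mar 7 2024 + 21 days = Mar 28 2024.
Next gap: 26 days. Mar 28 2024 + 26 days = Apr 23 2024.
Next gap: 31 days. Apr 23 2024 + 31 days = May 24 2024.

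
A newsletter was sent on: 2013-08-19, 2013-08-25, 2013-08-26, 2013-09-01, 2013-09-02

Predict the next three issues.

2013-09-08, 2013-09-09, 2013-09-15

Gaps: 6, 1, 6, 1 days — not constant, but cyclic with period 2.
The events fall on every Monday and Sunday.
Next Sunday: 2013-09-08.
Next Monday: 2013-09-09.
Next Sunday: 2013-09-15.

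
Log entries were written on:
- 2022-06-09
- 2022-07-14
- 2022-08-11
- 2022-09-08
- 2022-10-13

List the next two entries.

2022-11-10, 2022-12-08

Gaps: 35, 28, 28, 35 days — a mix of 28 and 35. Every date is a Thursday.
Each is the 2nd Thursday of its month.
2nd Thursday of November 2022: 2022-11-10.
December 2022 — 2nd Thursday is 2022-12-08.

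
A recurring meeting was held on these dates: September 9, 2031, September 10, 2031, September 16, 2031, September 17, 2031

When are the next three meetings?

The gap pattern 1, 6, 1 repeats every 2 events.
These are the Tuesdays and Wednesdays of each week.
The following Tuesday is September 23, 2031.
Next Wednesday: September 24, 2031.
The following Tuesday is September 30, 2031.

September 23, 2031; September 24, 2031; September 30, 2031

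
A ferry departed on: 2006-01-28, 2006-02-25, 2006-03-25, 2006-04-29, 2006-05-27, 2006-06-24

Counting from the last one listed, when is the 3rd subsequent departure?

2006-09-30

All Saturdays; the gaps (28, 28, 35, 28, 28) vary with month length.
This is the last Saturday of each month.
Last Saturday of July 2006: 2006-07-29.
Last Saturday of August 2006: 2006-08-26.
Last Saturday of September 2006: 2006-09-30.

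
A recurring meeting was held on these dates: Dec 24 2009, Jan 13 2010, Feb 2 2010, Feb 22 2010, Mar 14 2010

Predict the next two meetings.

Apr 3 2010, Apr 23 2010

The spacing is 20, 20, 20, 20 days — always 20 days.
Mar 14 2010 + 20 days = Apr 3 2010.
Apr 3 2010 + 20 days = Apr 23 2010.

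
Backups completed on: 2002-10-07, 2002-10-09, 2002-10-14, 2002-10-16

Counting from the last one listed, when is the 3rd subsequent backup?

2002-10-28

Every event lands on a Monday or Wednesday (gaps cycle 2, 5, 2).
So the schedule is: every Monday and Wednesday.
Next Monday: 2002-10-21.
The following Wednesday is 2002-10-23.
Next Monday: 2002-10-28.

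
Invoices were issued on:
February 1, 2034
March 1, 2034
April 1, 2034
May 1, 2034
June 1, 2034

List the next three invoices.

Gaps: 28, 31, 30, 31 days — not constant. Every event is on the 1st of the month.
Pattern: the 1st of each month.
Next: July 2034 → July 1, 2034.
August 2034: August 1, 2034.
September 2034: September 1, 2034.

July 1, 2034; August 1, 2034; September 1, 2034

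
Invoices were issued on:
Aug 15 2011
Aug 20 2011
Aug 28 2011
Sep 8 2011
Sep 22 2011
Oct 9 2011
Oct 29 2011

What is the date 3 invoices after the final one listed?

Jan 15 2012

The spacing grows by 3 each time: 5, 8, 11, 14, 17, 20 days.
Next gap: 23 days. Oct 29 2011 + 23 days = Nov 21 2011.
Next gap: 26 days. Nov 21 2011 + 26 days = Dec 17 2011.
Next gap: 29 days. Dec 17 2011 + 29 days = Jan 15 2012.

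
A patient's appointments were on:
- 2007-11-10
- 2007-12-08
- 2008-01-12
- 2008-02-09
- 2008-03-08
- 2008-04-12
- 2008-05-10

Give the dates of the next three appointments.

2008-06-14, 2008-07-12, 2008-08-09

All dates are Saturdays, 28, 35, 28, 28, 35, 28 days apart.
Specifically, the 2nd Saturday of each month.
June 2008 — 2nd Saturday is 2008-06-14.
July 2008 — 2nd Saturday is 2008-07-12.
August 2008 — 2nd Saturday is 2008-08-09.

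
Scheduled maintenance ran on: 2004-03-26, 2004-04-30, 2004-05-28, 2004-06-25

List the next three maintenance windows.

2004-07-30, 2004-08-27, 2004-09-24

Every date is a Friday; gaps 35, 28, 28 days.
Each is the last Friday of its month (at least one falls on the 29th or later, ruling out '4th Friday').
Last Friday of July 2004: 2004-07-30.
August 2004 ends with Friday 2004-08-27.
Last Friday of September 2004: 2004-09-24.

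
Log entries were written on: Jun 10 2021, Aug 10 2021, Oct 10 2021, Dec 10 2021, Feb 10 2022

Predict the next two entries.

Gaps: 61, 61, 61, 62 days — not constant. Every event is on the 10th of the month.
Pattern: the 10th of every 2 months.
Next: April 2022 → Apr 10 2022.
June 2022: Jun 10 2022.

Apr 10 2022, Jun 10 2022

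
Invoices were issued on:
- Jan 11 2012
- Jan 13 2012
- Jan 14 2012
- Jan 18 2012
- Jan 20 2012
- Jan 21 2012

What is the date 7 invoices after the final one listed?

The gap pattern 2, 1, 4, 2, 1 repeats every 3 events.
These are the Wednesdays, Fridays and Saturdays of each week.
Next Wednesday: Jan 25 2012.
The following Friday is Jan 27 2012.
Next Saturday: Jan 28 2012.
The following Wednesday is Feb 1 2012.
Next Friday: Feb 3 2012.
Next Saturday: Feb 4 2012.
The following Wednesday is Feb 8 2012.

Feb 8 2012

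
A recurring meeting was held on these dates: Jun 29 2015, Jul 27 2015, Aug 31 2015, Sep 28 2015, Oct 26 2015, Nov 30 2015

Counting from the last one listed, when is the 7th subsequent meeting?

Every date is a Monday; gaps 28, 35, 28, 28, 35 days.
Each is the last Monday of its month (at least one falls on the 29th or later, ruling out '4th Monday').
Last Monday of December 2015: Dec 28 2015.
January 2016 ends with Monday Jan 25 2016.
Last Monday of February 2016: Feb 29 2016.
March 2016 ends with Monday Mar 28 2016.
April 2016 ends with Monday Apr 25 2016.
May 2016 ends with Monday May 30 2016.
Last Monday of June 2016: Jun 27 2016.

Jun 27 2016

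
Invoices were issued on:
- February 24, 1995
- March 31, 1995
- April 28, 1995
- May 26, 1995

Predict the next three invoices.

All Fridays; the gaps (35, 28, 28) vary with month length.
This is the last Friday of each month.
June 1995 ends with Friday June 30, 1995.
Last Friday of July 1995: July 28, 1995.
Last Friday of August 1995: August 25, 1995.

June 30, 1995; July 28, 1995; August 25, 1995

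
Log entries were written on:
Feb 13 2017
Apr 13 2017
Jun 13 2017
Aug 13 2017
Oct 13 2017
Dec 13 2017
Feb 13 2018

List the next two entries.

Apr 13 2018, Jun 13 2018

Each date is the 13th; the gaps (59, 61, 61, 61, 61, 62) track the month lengths.
The rule is the 13th of every 2 months.
Next: April 2018 → Apr 13 2018.
June 2018: Jun 13 2018.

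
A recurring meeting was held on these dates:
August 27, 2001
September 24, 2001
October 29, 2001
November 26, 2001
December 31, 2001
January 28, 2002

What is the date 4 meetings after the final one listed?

May 27, 2002

These are Mondays with 28, 35, 28, 35, 28-day gaps.
Each is the final Monday of its month — October 29, 2001 is past the 28th, so '4th Monday' doesn't fit.
February 2002 ends with Monday February 25, 2002.
Last Monday of March 2002: March 25, 2002.
Last Monday of April 2002: April 29, 2002.
Last Monday of May 2002: May 27, 2002.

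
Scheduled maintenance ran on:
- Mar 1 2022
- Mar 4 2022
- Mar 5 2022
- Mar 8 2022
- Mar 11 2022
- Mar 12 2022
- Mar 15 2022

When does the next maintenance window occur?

Mar 18 2022

Gaps: 3, 1, 3, 3, 1, 3 days — not constant, but cyclic with period 3.
The events fall on every Tuesday, Friday and Saturday.
Next Friday: Mar 18 2022.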